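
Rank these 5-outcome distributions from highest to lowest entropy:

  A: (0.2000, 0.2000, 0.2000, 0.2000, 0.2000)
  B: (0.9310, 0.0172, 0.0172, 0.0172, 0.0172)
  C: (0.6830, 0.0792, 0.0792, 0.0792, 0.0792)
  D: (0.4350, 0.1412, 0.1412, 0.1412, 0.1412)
A > D > C > B

Key insight: Entropy is maximized by uniform distributions and minimized by concentrated distributions.

Entropies:
  H(A) = 2.3219 bits
  H(B) = 0.5002 bits
  H(C) = 1.5351 bits
  H(D) = 2.1178 bits

Ranking: A > D > C > B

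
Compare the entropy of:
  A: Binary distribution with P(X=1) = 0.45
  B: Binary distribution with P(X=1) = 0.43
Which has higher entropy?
A

For binary distributions, entropy is maximized at p=0.5 and decreases as p moves toward 0 or 1.

H(A) = H(0.45) = 0.9928 bits
H(B) = H(0.43) = 0.9858 bits

Distribution A (p=0.45) is closer to uniform (p=0.5), so it has higher entropy.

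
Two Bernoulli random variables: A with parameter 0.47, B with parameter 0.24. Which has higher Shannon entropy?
A

For binary distributions, entropy is maximized at p=0.5 and decreases as p moves toward 0 or 1.

H(A) = H(0.47) = 0.9974 bits
H(B) = H(0.24) = 0.7950 bits

Distribution A (p=0.47) is closer to uniform (p=0.5), so it has higher entropy.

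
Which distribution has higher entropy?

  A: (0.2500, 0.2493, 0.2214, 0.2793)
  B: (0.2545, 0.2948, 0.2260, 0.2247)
A

Both distributions are close to uniform, making this a harder comparison.

H(A) = 1.9952 bits
H(B) = 1.9908 bits

The distribution closer to uniform has higher entropy.
Answer: A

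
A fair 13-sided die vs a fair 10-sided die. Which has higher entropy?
13-sided die

Both are uniform distributions; for uniform over n outcomes, H = log₂(n). H(13-sided) = log₂(13) = 3.700 bits and H(10-sided) = log₂(10) = 3.322 bits. More outcomes in a uniform distribution means higher entropy.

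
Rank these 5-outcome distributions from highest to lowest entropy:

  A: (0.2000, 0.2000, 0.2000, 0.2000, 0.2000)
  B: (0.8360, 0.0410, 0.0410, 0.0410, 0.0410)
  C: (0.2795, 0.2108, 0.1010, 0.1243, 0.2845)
A > C > B

Key insight: Entropy is maximized by uniform distributions and minimized by concentrated distributions.

- Uniform distributions have maximum entropy log₂(5) = 2.3219 bits
- The more "peaked" or concentrated a distribution, the lower its entropy

Entropies:
  H(A) = 2.3219 bits
  H(B) = 0.9718 bits
  H(C) = 2.2113 bits

Ranking: A > C > B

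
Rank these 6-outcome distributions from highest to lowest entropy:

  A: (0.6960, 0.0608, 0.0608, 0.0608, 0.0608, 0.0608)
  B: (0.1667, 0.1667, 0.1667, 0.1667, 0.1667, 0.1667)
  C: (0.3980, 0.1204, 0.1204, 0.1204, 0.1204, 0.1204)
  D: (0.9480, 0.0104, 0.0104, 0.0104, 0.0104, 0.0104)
B > C > A > D

Key insight: Entropy is maximized by uniform distributions and minimized by concentrated distributions.

Entropies:
  H(A) = 1.5920 bits
  H(B) = 2.5850 bits
  H(C) = 2.3676 bits
  H(D) = 0.4156 bits

Ranking: B > C > A > D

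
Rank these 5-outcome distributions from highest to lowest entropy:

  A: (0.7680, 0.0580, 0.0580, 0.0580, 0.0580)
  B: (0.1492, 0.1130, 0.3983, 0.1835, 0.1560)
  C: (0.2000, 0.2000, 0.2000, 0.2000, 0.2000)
C > B > A

Key insight: Entropy is maximized by uniform distributions and minimized by concentrated distributions.

- Uniform distributions have maximum entropy log₂(5) = 2.3219 bits
- The more "peaked" or concentrated a distribution, the lower its entropy

Entropies:
  H(A) = 1.2455 bits
  H(B) = 2.1610 bits
  H(C) = 2.3219 bits

Ranking: C > B > A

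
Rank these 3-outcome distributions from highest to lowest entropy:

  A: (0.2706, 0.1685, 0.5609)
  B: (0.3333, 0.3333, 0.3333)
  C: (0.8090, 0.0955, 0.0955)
B > A > C

Key insight: Entropy is maximized by uniform distributions and minimized by concentrated distributions.

- Uniform distributions have maximum entropy log₂(3) = 1.5850 bits
- The more "peaked" or concentrated a distribution, the lower its entropy

Entropies:
  H(A) = 1.4111 bits
  H(B) = 1.5850 bits
  H(C) = 0.8946 bits

Ranking: B > A > C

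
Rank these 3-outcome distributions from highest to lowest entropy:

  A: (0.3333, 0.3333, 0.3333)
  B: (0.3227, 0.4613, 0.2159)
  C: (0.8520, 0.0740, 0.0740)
A > B > C

Key insight: Entropy is maximized by uniform distributions and minimized by concentrated distributions.

- Uniform distributions have maximum entropy log₂(3) = 1.5850 bits
- The more "peaked" or concentrated a distribution, the lower its entropy

Entropies:
  H(A) = 1.5850 bits
  H(B) = 1.5190 bits
  H(C) = 0.7528 bits

Ranking: A > B > C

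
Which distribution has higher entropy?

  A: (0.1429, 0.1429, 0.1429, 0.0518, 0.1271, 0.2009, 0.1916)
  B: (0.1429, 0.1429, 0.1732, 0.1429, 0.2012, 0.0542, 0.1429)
B

Both distributions are close to uniform, making this a harder comparison.

H(A) = 2.7245 bits
H(B) = 2.7356 bits

The distribution closer to uniform has higher entropy.
Answer: B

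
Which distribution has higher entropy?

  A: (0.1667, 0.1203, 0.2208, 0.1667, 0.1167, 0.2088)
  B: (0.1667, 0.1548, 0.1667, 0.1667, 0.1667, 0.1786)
B

Both distributions are close to uniform, making this a harder comparison.

H(A) = 2.5439 bits
H(B) = 2.5837 bits

The distribution closer to uniform has higher entropy.
Answer: B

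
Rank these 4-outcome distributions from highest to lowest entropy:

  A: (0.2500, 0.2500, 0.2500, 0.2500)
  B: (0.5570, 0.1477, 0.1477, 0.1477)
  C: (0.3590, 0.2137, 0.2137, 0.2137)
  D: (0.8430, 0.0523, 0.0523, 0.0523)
A > C > B > D

Key insight: Entropy is maximized by uniform distributions and minimized by concentrated distributions.

Entropies:
  H(A) = 2.0000 bits
  H(B) = 1.6927 bits
  H(C) = 1.9578 bits
  H(D) = 0.8759 bits

Ranking: A > C > B > D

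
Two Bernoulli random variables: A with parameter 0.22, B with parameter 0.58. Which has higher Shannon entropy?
B

For binary distributions, entropy is maximized at p=0.5 and decreases as p moves toward 0 or 1.

H(A) = H(0.22) = 0.7602 bits
H(B) = H(0.58) = 0.9815 bits

Distribution B (p=0.58) is closer to uniform (p=0.5), so it has higher entropy.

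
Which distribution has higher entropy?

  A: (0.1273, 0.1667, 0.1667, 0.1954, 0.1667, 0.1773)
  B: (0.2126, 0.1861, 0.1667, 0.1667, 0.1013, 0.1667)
A

Both distributions are close to uniform, making this a harder comparison.

H(A) = 2.5738 bits
H(B) = 2.5535 bits

The distribution closer to uniform has higher entropy.
Answer: A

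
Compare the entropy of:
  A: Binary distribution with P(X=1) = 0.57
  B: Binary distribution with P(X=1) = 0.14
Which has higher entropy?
A

For binary distributions, entropy is maximized at p=0.5 and decreases as p moves toward 0 or 1.

H(A) = H(0.57) = 0.9858 bits
H(B) = H(0.14) = 0.5842 bits

Distribution A (p=0.57) is closer to uniform (p=0.5), so it has higher entropy.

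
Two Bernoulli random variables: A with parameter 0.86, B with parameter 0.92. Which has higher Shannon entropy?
A

For binary distributions, entropy is maximized at p=0.5 and decreases as p moves toward 0 or 1.

H(A) = H(0.86) = 0.5842 bits
H(B) = H(0.92) = 0.4022 bits

Distribution A (p=0.86) is closer to uniform (p=0.5), so it has higher entropy.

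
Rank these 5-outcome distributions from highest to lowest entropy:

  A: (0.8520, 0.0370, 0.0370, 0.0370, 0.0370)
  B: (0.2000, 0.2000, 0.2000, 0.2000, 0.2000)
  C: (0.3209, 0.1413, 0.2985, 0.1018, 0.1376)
B > C > A

Key insight: Entropy is maximized by uniform distributions and minimized by concentrated distributions.

- Uniform distributions have maximum entropy log₂(5) = 2.3219 bits
- The more "peaked" or concentrated a distribution, the lower its entropy

Entropies:
  H(A) = 0.9008 bits
  H(B) = 2.3219 bits
  H(C) = 2.1749 bits

Ranking: B > C > A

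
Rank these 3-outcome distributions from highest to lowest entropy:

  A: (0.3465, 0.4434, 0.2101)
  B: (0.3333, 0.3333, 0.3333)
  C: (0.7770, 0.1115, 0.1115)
B > A > C

Key insight: Entropy is maximized by uniform distributions and minimized by concentrated distributions.

- Uniform distributions have maximum entropy log₂(3) = 1.5850 bits
- The more "peaked" or concentrated a distribution, the lower its entropy

Entropies:
  H(A) = 1.5230 bits
  H(B) = 1.5850 bits
  H(C) = 0.9886 bits

Ranking: B > A > C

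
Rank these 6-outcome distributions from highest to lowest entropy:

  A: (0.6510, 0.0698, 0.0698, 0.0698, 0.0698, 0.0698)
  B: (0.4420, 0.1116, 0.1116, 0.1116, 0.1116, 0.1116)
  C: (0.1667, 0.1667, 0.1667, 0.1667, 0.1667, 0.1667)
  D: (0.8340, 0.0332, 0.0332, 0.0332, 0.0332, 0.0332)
C > B > A > D

Key insight: Entropy is maximized by uniform distributions and minimized by concentrated distributions.

Entropies:
  H(A) = 1.7435 bits
  H(B) = 2.2859 bits
  H(C) = 2.5850 bits
  H(D) = 1.0339 bits

Ranking: C > B > A > D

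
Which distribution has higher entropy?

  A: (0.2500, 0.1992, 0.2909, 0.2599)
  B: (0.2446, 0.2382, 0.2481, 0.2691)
B

Both distributions are close to uniform, making this a harder comparison.

H(A) = 1.9871 bits
H(B) = 1.9985 bits

The distribution closer to uniform has higher entropy.
Answer: B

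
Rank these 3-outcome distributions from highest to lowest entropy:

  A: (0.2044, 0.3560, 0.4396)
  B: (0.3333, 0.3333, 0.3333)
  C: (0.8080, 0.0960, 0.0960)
B > A > C

Key insight: Entropy is maximized by uniform distributions and minimized by concentrated distributions.

- Uniform distributions have maximum entropy log₂(3) = 1.5850 bits
- The more "peaked" or concentrated a distribution, the lower its entropy

Entropies:
  H(A) = 1.5199 bits
  H(B) = 1.5850 bits
  H(C) = 0.8976 bits

Ranking: B > A > C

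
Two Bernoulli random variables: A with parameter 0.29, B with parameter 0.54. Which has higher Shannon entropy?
B

For binary distributions, entropy is maximized at p=0.5 and decreases as p moves toward 0 or 1.

H(A) = H(0.29) = 0.8687 bits
H(B) = H(0.54) = 0.9954 bits

Distribution B (p=0.54) is closer to uniform (p=0.5), so it has higher entropy.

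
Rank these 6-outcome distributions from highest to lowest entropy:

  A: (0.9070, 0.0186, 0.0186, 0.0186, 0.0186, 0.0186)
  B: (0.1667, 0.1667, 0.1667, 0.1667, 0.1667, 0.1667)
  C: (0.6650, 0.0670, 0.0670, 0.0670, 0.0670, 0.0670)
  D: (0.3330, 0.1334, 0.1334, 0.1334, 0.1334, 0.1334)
B > D > C > A

Key insight: Entropy is maximized by uniform distributions and minimized by concentrated distributions.

Entropies:
  H(A) = 0.6623 bits
  H(B) = 2.5850 bits
  H(C) = 1.6978 bits
  H(D) = 2.4667 bits

Ranking: B > D > C > A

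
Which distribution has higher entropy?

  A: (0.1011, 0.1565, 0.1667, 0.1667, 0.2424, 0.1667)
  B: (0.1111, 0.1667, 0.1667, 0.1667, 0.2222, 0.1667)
B

Both distributions are close to uniform, making this a harder comparison.

H(A) = 2.5411 bits
H(B) = 2.5577 bits

The distribution closer to uniform has higher entropy.
Answer: B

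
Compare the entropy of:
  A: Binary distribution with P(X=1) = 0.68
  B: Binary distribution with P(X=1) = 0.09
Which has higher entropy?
A

For binary distributions, entropy is maximized at p=0.5 and decreases as p moves toward 0 or 1.

H(A) = H(0.68) = 0.9044 bits
H(B) = H(0.09) = 0.4365 bits

Distribution A (p=0.68) is closer to uniform (p=0.5), so it has higher entropy.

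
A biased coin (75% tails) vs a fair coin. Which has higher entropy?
Fair coin

The fair coin is uniform (p=0.5), maximizing binary entropy at 1 bit. The biased coin has H(0.75) ≈ 0.811 bits — its outcome is more predictable, so its entropy is lower.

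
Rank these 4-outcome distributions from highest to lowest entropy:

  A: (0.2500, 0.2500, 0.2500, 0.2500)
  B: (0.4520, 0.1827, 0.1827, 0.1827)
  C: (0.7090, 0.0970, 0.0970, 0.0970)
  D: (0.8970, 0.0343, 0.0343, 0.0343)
A > B > C > D

Key insight: Entropy is maximized by uniform distributions and minimized by concentrated distributions.

Entropies:
  H(A) = 2.0000 bits
  H(B) = 1.8619 bits
  H(C) = 1.3312 bits
  H(D) = 0.6417 bits

Ranking: A > B > C > D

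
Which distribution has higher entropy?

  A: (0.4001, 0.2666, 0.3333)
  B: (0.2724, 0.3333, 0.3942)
B

Both distributions are close to uniform, making this a harder comparison.

H(A) = 1.5656 bits
H(B) = 1.5688 bits

The distribution closer to uniform has higher entropy.
Answer: B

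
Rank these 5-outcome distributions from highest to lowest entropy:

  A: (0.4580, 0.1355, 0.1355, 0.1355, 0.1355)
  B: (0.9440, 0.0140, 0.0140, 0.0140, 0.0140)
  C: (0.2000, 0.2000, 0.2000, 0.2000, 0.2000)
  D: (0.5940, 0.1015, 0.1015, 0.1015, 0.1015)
C > A > D > B

Key insight: Entropy is maximized by uniform distributions and minimized by concentrated distributions.

Entropies:
  H(A) = 2.0789 bits
  H(B) = 0.4234 bits
  H(C) = 2.3219 bits
  H(D) = 1.7864 bits

Ranking: C > A > D > B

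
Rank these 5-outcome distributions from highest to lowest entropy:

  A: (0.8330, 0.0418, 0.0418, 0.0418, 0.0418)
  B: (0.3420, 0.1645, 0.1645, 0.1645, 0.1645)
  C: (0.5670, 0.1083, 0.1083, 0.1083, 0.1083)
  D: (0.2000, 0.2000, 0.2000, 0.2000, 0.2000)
D > B > C > A

Key insight: Entropy is maximized by uniform distributions and minimized by concentrated distributions.

Entropies:
  H(A) = 0.9848 bits
  H(B) = 2.2427 bits
  H(C) = 1.8530 bits
  H(D) = 2.3219 bits

Ranking: D > B > C > A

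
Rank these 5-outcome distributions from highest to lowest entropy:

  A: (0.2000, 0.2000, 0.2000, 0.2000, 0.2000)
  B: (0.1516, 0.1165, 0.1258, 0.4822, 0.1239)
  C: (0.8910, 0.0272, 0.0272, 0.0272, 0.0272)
A > B > C

Key insight: Entropy is maximized by uniform distributions and minimized by concentrated distributions.

- Uniform distributions have maximum entropy log₂(5) = 2.3219 bits
- The more "peaked" or concentrated a distribution, the lower its entropy

Entropies:
  H(A) = 2.3219 bits
  H(B) = 2.0309 bits
  H(C) = 0.7149 bits

Ranking: A > B > C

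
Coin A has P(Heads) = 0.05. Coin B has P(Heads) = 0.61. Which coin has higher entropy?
B

For binary distributions, entropy is maximized at p=0.5 and decreases as p moves toward 0 or 1.

H(A) = H(0.05) = 0.2864 bits
H(B) = H(0.61) = 0.9648 bits

Distribution B (p=0.61) is closer to uniform (p=0.5), so it has higher entropy.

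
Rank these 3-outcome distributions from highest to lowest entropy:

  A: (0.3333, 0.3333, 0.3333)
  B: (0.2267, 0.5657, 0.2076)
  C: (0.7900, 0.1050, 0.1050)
A > B > C

Key insight: Entropy is maximized by uniform distributions and minimized by concentrated distributions.

- Uniform distributions have maximum entropy log₂(3) = 1.5850 bits
- The more "peaked" or concentrated a distribution, the lower its entropy

Entropies:
  H(A) = 1.5850 bits
  H(B) = 1.4212 bits
  H(C) = 0.9515 bits

Ranking: A > B > C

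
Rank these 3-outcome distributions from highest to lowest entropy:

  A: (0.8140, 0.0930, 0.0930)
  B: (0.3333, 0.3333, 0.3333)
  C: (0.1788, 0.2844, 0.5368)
B > C > A

Key insight: Entropy is maximized by uniform distributions and minimized by concentrated distributions.

- Uniform distributions have maximum entropy log₂(3) = 1.5850 bits
- The more "peaked" or concentrated a distribution, the lower its entropy

Entropies:
  H(A) = 0.8790 bits
  H(B) = 1.5850 bits
  H(C) = 1.4417 bits

Ranking: B > C > A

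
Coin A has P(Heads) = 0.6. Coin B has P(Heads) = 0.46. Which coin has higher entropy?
B

For binary distributions, entropy is maximized at p=0.5 and decreases as p moves toward 0 or 1.

H(A) = H(0.6) = 0.9710 bits
H(B) = H(0.46) = 0.9954 bits

Distribution B (p=0.46) is closer to uniform (p=0.5), so it has higher entropy.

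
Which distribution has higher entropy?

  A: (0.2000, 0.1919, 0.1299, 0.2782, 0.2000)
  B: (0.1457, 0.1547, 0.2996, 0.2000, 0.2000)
A

Both distributions are close to uniform, making this a harder comparison.

H(A) = 2.2818 bits
H(B) = 2.2712 bits

The distribution closer to uniform has higher entropy.
Answer: A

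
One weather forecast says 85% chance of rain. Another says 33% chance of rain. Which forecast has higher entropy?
33% forecast

Treat each forecast as a Bernoulli distribution. Binary entropy is maximized at p=0.5 and falls off symmetrically toward 0 or 1. The 33% forecast is closer to 50%, so it is more uncertain. H(85%) ≈ 0.610 bits, H(33%) ≈ 0.915 bits.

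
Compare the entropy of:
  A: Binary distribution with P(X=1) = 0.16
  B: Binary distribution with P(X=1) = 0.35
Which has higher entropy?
B

For binary distributions, entropy is maximized at p=0.5 and decreases as p moves toward 0 or 1.

H(A) = H(0.16) = 0.6343 bits
H(B) = H(0.35) = 0.9341 bits

Distribution B (p=0.35) is closer to uniform (p=0.5), so it has higher entropy.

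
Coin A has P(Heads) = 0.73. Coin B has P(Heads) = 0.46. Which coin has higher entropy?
B

For binary distributions, entropy is maximized at p=0.5 and decreases as p moves toward 0 or 1.

H(A) = H(0.73) = 0.8415 bits
H(B) = H(0.46) = 0.9954 bits

Distribution B (p=0.46) is closer to uniform (p=0.5), so it has higher entropy.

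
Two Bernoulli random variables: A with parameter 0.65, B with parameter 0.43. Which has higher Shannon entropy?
B

For binary distributions, entropy is maximized at p=0.5 and decreases as p moves toward 0 or 1.

H(A) = H(0.65) = 0.9341 bits
H(B) = H(0.43) = 0.9858 bits

Distribution B (p=0.43) is closer to uniform (p=0.5), so it has higher entropy.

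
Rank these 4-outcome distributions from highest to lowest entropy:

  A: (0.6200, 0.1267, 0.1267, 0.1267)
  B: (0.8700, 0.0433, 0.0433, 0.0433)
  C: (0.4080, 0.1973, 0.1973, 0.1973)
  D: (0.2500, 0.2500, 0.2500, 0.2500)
D > C > A > B

Key insight: Entropy is maximized by uniform distributions and minimized by concentrated distributions.

Entropies:
  H(A) = 1.5603 bits
  H(B) = 0.7635 bits
  H(C) = 1.9137 bits
  H(D) = 2.0000 bits

Ranking: D > C > A > B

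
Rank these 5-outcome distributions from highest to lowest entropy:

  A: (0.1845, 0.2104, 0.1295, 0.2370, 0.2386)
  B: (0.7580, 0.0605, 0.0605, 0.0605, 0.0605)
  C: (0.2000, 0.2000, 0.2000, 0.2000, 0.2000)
C > A > B

Key insight: Entropy is maximized by uniform distributions and minimized by concentrated distributions.

- Uniform distributions have maximum entropy log₂(5) = 2.3219 bits
- The more "peaked" or concentrated a distribution, the lower its entropy

Entropies:
  H(A) = 2.2905 bits
  H(B) = 1.2824 bits
  H(C) = 2.3219 bits

Ranking: C > A > B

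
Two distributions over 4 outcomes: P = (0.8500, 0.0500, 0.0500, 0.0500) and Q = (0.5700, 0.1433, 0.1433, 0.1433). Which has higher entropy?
Q

P is highly concentrated on one outcome (85%), making it nearly deterministic. Q spreads its mass more evenly (max 57%). The more spread-out distribution has higher entropy: H(P) ≈ 0.848 bits, H(Q) ≈ 1.667 bits.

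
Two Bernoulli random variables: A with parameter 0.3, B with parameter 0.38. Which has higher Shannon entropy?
B

For binary distributions, entropy is maximized at p=0.5 and decreases as p moves toward 0 or 1.

H(A) = H(0.3) = 0.8813 bits
H(B) = H(0.38) = 0.9580 bits

Distribution B (p=0.38) is closer to uniform (p=0.5), so it has higher entropy.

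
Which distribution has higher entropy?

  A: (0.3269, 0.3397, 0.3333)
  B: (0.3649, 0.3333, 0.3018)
A

Both distributions are close to uniform, making this a harder comparison.

H(A) = 1.5848 bits
H(B) = 1.5806 bits

The distribution closer to uniform has higher entropy.
Answer: A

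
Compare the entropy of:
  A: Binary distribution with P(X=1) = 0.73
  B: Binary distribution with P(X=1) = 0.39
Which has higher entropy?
B

For binary distributions, entropy is maximized at p=0.5 and decreases as p moves toward 0 or 1.

H(A) = H(0.73) = 0.8415 bits
H(B) = H(0.39) = 0.9648 bits

Distribution B (p=0.39) is closer to uniform (p=0.5), so it has higher entropy.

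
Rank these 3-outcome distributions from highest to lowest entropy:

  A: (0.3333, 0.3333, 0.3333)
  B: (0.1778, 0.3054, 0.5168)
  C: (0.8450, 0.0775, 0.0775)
A > B > C

Key insight: Entropy is maximized by uniform distributions and minimized by concentrated distributions.

- Uniform distributions have maximum entropy log₂(3) = 1.5850 bits
- The more "peaked" or concentrated a distribution, the lower its entropy

Entropies:
  H(A) = 1.5850 bits
  H(B) = 1.4577 bits
  H(C) = 0.7772 bits

Ranking: A > B > C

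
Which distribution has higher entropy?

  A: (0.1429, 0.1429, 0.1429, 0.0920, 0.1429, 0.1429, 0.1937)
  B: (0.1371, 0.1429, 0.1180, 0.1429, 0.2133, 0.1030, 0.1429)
A

Both distributions are close to uniform, making this a harder comparison.

H(A) = 2.7806 bits
H(B) = 2.7732 bits

The distribution closer to uniform has higher entropy.
Answer: A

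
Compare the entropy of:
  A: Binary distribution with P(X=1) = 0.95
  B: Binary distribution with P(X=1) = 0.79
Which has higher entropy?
B

For binary distributions, entropy is maximized at p=0.5 and decreases as p moves toward 0 or 1.

H(A) = H(0.95) = 0.2864 bits
H(B) = H(0.79) = 0.7415 bits

Distribution B (p=0.79) is closer to uniform (p=0.5), so it has higher entropy.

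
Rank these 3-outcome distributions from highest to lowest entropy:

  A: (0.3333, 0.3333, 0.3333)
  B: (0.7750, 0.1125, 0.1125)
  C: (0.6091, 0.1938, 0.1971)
A > C > B

Key insight: Entropy is maximized by uniform distributions and minimized by concentrated distributions.

- Uniform distributions have maximum entropy log₂(3) = 1.5850 bits
- The more "peaked" or concentrated a distribution, the lower its entropy

Entropies:
  H(A) = 1.5850 bits
  H(B) = 0.9942 bits
  H(C) = 1.3562 bits

Ranking: A > C > B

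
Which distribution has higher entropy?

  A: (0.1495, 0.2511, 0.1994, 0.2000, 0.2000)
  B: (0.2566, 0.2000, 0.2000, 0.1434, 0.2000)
A

Both distributions are close to uniform, making this a harder comparison.

H(A) = 2.3031 bits
H(B) = 2.2985 bits

The distribution closer to uniform has higher entropy.
Answer: A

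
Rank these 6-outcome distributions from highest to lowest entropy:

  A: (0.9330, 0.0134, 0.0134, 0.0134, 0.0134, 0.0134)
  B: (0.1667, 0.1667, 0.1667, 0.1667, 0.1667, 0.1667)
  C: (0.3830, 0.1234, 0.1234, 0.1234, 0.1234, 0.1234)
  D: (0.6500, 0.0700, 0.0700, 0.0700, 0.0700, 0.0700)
B > C > D > A

Key insight: Entropy is maximized by uniform distributions and minimized by concentrated distributions.

Entropies:
  H(A) = 0.5102 bits
  H(B) = 2.5850 bits
  H(C) = 2.3928 bits
  H(D) = 1.7467 bits

Ranking: B > C > D > A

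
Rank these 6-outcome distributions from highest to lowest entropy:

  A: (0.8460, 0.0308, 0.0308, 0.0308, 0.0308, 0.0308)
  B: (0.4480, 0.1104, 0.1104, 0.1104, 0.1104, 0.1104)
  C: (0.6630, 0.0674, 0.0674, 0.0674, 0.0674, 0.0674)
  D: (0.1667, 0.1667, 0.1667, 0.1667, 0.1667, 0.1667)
D > B > C > A

Key insight: Entropy is maximized by uniform distributions and minimized by concentrated distributions.

Entropies:
  H(A) = 0.9773 bits
  H(B) = 2.2739 bits
  H(C) = 1.7044 bits
  H(D) = 2.5850 bits

Ranking: D > B > C > A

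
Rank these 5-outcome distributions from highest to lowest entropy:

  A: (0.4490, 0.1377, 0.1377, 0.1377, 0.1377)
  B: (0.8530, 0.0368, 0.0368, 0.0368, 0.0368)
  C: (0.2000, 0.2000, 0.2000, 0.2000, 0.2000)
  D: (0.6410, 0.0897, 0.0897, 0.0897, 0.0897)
C > A > D > B

Key insight: Entropy is maximized by uniform distributions and minimized by concentrated distributions.

Entropies:
  H(A) = 2.0945 bits
  H(B) = 0.8963 bits
  H(C) = 2.3219 bits
  H(D) = 1.6598 bits

Ranking: C > A > D > B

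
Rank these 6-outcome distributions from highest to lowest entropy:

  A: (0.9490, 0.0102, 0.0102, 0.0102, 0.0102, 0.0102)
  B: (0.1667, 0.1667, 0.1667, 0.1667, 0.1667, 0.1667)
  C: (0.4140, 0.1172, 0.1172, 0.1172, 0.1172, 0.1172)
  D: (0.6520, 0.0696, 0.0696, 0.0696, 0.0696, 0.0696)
B > C > D > A

Key insight: Entropy is maximized by uniform distributions and minimized by concentrated distributions.

Entropies:
  H(A) = 0.4090 bits
  H(B) = 2.5850 bits
  H(C) = 2.3392 bits
  H(D) = 1.7403 bits

Ranking: B > C > D > A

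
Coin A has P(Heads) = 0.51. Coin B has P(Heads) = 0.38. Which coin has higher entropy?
A

For binary distributions, entropy is maximized at p=0.5 and decreases as p moves toward 0 or 1.

H(A) = H(0.51) = 0.9997 bits
H(B) = H(0.38) = 0.9580 bits

Distribution A (p=0.51) is closer to uniform (p=0.5), so it has higher entropy.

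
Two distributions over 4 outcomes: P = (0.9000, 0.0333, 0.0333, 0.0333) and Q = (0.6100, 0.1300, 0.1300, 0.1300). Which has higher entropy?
Q

P is highly concentrated on one outcome (90%), making it nearly deterministic. Q spreads its mass more evenly (max 61%). The more spread-out distribution has higher entropy: H(P) ≈ 0.627 bits, H(Q) ≈ 1.583 bits.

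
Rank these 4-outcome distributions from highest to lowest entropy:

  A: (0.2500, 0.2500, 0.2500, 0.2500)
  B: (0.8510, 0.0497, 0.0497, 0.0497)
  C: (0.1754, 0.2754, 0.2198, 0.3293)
A > C > B

Key insight: Entropy is maximized by uniform distributions and minimized by concentrated distributions.

- Uniform distributions have maximum entropy log₂(4) = 2.0000 bits
- The more "peaked" or concentrated a distribution, the lower its entropy

Entropies:
  H(A) = 2.0000 bits
  H(B) = 0.8435 bits
  H(C) = 1.9610 bits

Ranking: A > C > B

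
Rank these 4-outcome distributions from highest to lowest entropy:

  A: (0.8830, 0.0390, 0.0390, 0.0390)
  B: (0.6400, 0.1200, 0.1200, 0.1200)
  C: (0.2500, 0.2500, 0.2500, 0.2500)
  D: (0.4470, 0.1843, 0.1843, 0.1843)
C > D > B > A

Key insight: Entropy is maximized by uniform distributions and minimized by concentrated distributions.

Entropies:
  H(A) = 0.7061 bits
  H(B) = 1.5133 bits
  H(C) = 2.0000 bits
  H(D) = 1.8684 bits

Ranking: C > D > B > A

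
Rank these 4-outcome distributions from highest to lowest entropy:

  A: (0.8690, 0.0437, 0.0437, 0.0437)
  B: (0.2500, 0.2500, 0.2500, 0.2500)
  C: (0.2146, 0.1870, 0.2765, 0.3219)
B > C > A

Key insight: Entropy is maximized by uniform distributions and minimized by concentrated distributions.

- Uniform distributions have maximum entropy log₂(4) = 2.0000 bits
- The more "peaked" or concentrated a distribution, the lower its entropy

Entropies:
  H(A) = 0.7678 bits
  H(B) = 2.0000 bits
  H(C) = 1.9681 bits

Ranking: B > C > A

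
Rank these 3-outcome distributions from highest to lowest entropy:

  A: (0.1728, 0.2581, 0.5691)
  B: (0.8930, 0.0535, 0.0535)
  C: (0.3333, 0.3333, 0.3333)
C > A > B

Key insight: Entropy is maximized by uniform distributions and minimized by concentrated distributions.

- Uniform distributions have maximum entropy log₂(3) = 1.5850 bits
- The more "peaked" or concentrated a distribution, the lower its entropy

Entropies:
  H(A) = 1.4049 bits
  H(B) = 0.5978 bits
  H(C) = 1.5850 bits

Ranking: C > A > B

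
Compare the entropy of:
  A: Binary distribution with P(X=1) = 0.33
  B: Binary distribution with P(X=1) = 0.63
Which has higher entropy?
B

For binary distributions, entropy is maximized at p=0.5 and decreases as p moves toward 0 or 1.

H(A) = H(0.33) = 0.9149 bits
H(B) = H(0.63) = 0.9507 bits

Distribution B (p=0.63) is closer to uniform (p=0.5), so it has higher entropy.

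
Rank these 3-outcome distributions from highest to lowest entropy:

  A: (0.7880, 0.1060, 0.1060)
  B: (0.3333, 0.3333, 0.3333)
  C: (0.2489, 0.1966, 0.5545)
B > C > A

Key insight: Entropy is maximized by uniform distributions and minimized by concentrated distributions.

- Uniform distributions have maximum entropy log₂(3) = 1.5850 bits
- The more "peaked" or concentrated a distribution, the lower its entropy

Entropies:
  H(A) = 0.9573 bits
  H(B) = 1.5850 bits
  H(C) = 1.4324 bits

Ranking: B > C > A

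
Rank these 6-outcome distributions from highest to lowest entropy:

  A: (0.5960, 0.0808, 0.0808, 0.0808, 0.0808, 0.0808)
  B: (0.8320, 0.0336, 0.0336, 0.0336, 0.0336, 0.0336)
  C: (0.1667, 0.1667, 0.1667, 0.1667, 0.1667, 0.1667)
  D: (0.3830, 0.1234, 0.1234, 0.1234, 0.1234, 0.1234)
C > D > A > B

Key insight: Entropy is maximized by uniform distributions and minimized by concentrated distributions.

Entropies:
  H(A) = 1.9113 bits
  H(B) = 1.0432 bits
  H(C) = 2.5850 bits
  H(D) = 2.3928 bits

Ranking: C > D > A > B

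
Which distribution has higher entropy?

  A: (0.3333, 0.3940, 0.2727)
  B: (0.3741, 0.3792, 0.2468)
A

Both distributions are close to uniform, making this a harder comparison.

H(A) = 1.5689 bits
H(B) = 1.5593 bits

The distribution closer to uniform has higher entropy.
Answer: A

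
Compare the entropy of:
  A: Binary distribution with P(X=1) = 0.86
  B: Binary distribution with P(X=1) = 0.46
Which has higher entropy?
B

For binary distributions, entropy is maximized at p=0.5 and decreases as p moves toward 0 or 1.

H(A) = H(0.86) = 0.5842 bits
H(B) = H(0.46) = 0.9954 bits

Distribution B (p=0.46) is closer to uniform (p=0.5), so it has higher entropy.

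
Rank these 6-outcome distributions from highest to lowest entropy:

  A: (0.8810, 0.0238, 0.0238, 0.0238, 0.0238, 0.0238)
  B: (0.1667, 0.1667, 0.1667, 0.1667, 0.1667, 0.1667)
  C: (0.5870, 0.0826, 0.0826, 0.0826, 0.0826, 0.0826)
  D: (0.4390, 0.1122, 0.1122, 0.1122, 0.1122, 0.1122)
B > D > C > A

Key insight: Entropy is maximized by uniform distributions and minimized by concentrated distributions.

Entropies:
  H(A) = 0.8028 bits
  H(B) = 2.5850 bits
  H(C) = 1.9370 bits
  H(D) = 2.2918 bits

Ranking: B > D > C > A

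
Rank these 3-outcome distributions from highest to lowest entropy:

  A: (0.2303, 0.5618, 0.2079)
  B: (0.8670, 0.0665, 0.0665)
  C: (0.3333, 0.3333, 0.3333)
C > A > B

Key insight: Entropy is maximized by uniform distributions and minimized by concentrated distributions.

- Uniform distributions have maximum entropy log₂(3) = 1.5850 bits
- The more "peaked" or concentrated a distribution, the lower its entropy

Entropies:
  H(A) = 1.4264 bits
  H(B) = 0.6986 bits
  H(C) = 1.5850 bits

Ranking: C > A > B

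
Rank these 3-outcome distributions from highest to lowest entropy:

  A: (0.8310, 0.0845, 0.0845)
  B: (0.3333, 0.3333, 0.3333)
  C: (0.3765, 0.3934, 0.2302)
B > C > A

Key insight: Entropy is maximized by uniform distributions and minimized by concentrated distributions.

- Uniform distributions have maximum entropy log₂(3) = 1.5850 bits
- The more "peaked" or concentrated a distribution, the lower its entropy

Entropies:
  H(A) = 0.8244 bits
  H(B) = 1.5850 bits
  H(C) = 1.5479 bits

Ranking: B > C > A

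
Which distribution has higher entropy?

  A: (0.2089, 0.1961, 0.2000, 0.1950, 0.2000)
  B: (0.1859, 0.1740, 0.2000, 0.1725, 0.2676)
A

Both distributions are close to uniform, making this a harder comparison.

H(A) = 2.3215 bits
H(B) = 2.3009 bits

The distribution closer to uniform has higher entropy.
Answer: A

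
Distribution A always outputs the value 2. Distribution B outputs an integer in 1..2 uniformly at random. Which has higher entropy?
B

A is deterministic, so H(A) = 0. B is uniform over 2 outcomes, so H(B) = log₂(2) = 1.000 bits. Any distribution with genuine randomness has higher entropy than a deterministic one.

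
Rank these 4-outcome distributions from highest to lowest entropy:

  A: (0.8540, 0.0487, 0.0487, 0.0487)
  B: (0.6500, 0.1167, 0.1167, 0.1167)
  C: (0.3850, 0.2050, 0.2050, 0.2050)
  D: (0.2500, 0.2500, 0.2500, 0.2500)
D > C > B > A

Key insight: Entropy is maximized by uniform distributions and minimized by concentrated distributions.

Entropies:
  H(A) = 0.8311 bits
  H(B) = 1.4888 bits
  H(C) = 1.9362 bits
  H(D) = 2.0000 bits

Ranking: D > C > B > A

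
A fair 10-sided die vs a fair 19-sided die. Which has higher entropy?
19-sided die

Both are uniform distributions; for uniform over n outcomes, H = log₂(n). H(10-sided) = log₂(10) = 3.322 bits and H(19-sided) = log₂(19) = 4.248 bits. More outcomes in a uniform distribution means higher entropy.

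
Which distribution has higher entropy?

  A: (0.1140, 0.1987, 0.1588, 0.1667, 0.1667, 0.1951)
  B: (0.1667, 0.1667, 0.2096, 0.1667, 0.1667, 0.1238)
B

Both distributions are close to uniform, making this a harder comparison.

H(A) = 2.5637 bits
H(B) = 2.5689 bits

The distribution closer to uniform has higher entropy.
Answer: B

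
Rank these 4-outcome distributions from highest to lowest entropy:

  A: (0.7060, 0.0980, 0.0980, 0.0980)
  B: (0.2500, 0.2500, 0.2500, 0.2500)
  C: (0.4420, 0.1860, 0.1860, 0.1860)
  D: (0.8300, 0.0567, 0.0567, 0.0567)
B > C > A > D

Key insight: Entropy is maximized by uniform distributions and minimized by concentrated distributions.

Entropies:
  H(A) = 1.3398 bits
  H(B) = 2.0000 bits
  H(C) = 1.8747 bits
  H(D) = 0.9271 bits

Ranking: B > C > A > D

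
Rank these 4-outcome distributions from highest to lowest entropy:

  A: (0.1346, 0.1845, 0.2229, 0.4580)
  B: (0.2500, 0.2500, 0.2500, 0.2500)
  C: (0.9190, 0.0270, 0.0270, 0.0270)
B > A > C

Key insight: Entropy is maximized by uniform distributions and minimized by concentrated distributions.

- Uniform distributions have maximum entropy log₂(4) = 2.0000 bits
- The more "peaked" or concentrated a distribution, the lower its entropy

Entropies:
  H(A) = 1.8380 bits
  H(B) = 2.0000 bits
  H(C) = 0.5341 bits

Ranking: B > A > C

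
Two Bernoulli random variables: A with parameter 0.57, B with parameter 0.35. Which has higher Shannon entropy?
A

For binary distributions, entropy is maximized at p=0.5 and decreases as p moves toward 0 or 1.

H(A) = H(0.57) = 0.9858 bits
H(B) = H(0.35) = 0.9341 bits

Distribution A (p=0.57) is closer to uniform (p=0.5), so it has higher entropy.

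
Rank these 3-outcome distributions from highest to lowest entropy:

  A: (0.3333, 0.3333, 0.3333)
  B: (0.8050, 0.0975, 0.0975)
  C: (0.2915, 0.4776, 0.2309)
A > C > B

Key insight: Entropy is maximized by uniform distributions and minimized by concentrated distributions.

- Uniform distributions have maximum entropy log₂(3) = 1.5850 bits
- The more "peaked" or concentrated a distribution, the lower its entropy

Entropies:
  H(A) = 1.5850 bits
  H(B) = 0.9068 bits
  H(C) = 1.5159 bits

Ranking: A > C > B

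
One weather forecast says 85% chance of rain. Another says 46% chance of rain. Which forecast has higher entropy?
46% forecast

Treat each forecast as a Bernoulli distribution. Binary entropy is maximized at p=0.5 and falls off symmetrically toward 0 or 1. The 46% forecast is closer to 50%, so it is more uncertain. H(85%) ≈ 0.610 bits, H(46%) ≈ 0.995 bits.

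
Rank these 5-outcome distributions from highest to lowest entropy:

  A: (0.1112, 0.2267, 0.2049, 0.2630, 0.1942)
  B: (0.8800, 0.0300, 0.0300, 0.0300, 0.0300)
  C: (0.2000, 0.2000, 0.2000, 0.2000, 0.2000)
C > A > B

Key insight: Entropy is maximized by uniform distributions and minimized by concentrated distributions.

- Uniform distributions have maximum entropy log₂(5) = 2.3219 bits
- The more "peaked" or concentrated a distribution, the lower its entropy

Entropies:
  H(A) = 2.2723 bits
  H(B) = 0.7694 bits
  H(C) = 2.3219 bits

Ranking: C > A > B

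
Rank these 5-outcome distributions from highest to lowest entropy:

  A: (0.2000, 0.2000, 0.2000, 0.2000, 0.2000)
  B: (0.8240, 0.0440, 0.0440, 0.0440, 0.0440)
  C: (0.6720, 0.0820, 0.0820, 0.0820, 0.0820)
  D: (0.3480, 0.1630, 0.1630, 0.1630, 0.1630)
A > D > C > B

Key insight: Entropy is maximized by uniform distributions and minimized by concentrated distributions.

Entropies:
  H(A) = 2.3219 bits
  H(B) = 1.0232 bits
  H(C) = 1.5689 bits
  H(D) = 2.2363 bits

Ranking: A > D > C > B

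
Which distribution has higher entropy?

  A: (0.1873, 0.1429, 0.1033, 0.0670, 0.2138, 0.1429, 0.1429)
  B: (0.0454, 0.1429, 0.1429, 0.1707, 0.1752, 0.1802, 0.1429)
A

Both distributions are close to uniform, making this a harder comparison.

H(A) = 2.7313 bits
H(B) = 2.7267 bits

The distribution closer to uniform has higher entropy.
Answer: A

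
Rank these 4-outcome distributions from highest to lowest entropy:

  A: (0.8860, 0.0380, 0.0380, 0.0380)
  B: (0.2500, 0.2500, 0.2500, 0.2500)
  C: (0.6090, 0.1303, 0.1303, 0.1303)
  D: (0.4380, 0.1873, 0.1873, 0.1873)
B > D > C > A

Key insight: Entropy is maximized by uniform distributions and minimized by concentrated distributions.

Entropies:
  H(A) = 0.6926 bits
  H(B) = 2.0000 bits
  H(C) = 1.5852 bits
  H(D) = 1.8796 bits

Ranking: B > D > C > A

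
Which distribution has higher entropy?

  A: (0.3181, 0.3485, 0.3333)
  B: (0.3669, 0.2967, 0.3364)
A

Both distributions are close to uniform, making this a harder comparison.

H(A) = 1.5840 bits
H(B) = 1.5796 bits

The distribution closer to uniform has higher entropy.
Answer: A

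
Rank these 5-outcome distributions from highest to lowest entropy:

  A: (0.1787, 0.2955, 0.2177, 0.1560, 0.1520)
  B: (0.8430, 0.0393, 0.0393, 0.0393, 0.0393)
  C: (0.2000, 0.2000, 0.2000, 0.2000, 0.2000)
C > A > B

Key insight: Entropy is maximized by uniform distributions and minimized by concentrated distributions.

- Uniform distributions have maximum entropy log₂(5) = 2.3219 bits
- The more "peaked" or concentrated a distribution, the lower its entropy

Entropies:
  H(A) = 2.2739 bits
  H(B) = 0.9411 bits
  H(C) = 2.3219 bits

Ranking: C > A > B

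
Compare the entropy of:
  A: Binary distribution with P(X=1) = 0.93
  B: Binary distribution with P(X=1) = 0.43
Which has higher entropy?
B

For binary distributions, entropy is maximized at p=0.5 and decreases as p moves toward 0 or 1.

H(A) = H(0.93) = 0.3659 bits
H(B) = H(0.43) = 0.9858 bits

Distribution B (p=0.43) is closer to uniform (p=0.5), so it has higher entropy.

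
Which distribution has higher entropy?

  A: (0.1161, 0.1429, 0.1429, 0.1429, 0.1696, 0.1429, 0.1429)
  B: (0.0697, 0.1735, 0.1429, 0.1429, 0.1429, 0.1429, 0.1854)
A

Both distributions are close to uniform, making this a harder comparison.

H(A) = 2.8001 bits
H(B) = 2.7612 bits

The distribution closer to uniform has higher entropy.
Answer: A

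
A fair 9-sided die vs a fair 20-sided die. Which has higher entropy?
20-sided die

Both are uniform distributions; for uniform over n outcomes, H = log₂(n). H(9-sided) = log₂(9) = 3.170 bits and H(20-sided) = log₂(20) = 4.322 bits. More outcomes in a uniform distribution means higher entropy.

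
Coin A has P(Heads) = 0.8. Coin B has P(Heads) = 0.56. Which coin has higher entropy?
B

For binary distributions, entropy is maximized at p=0.5 and decreases as p moves toward 0 or 1.

H(A) = H(0.8) = 0.7219 bits
H(B) = H(0.56) = 0.9896 bits

Distribution B (p=0.56) is closer to uniform (p=0.5), so it has higher entropy.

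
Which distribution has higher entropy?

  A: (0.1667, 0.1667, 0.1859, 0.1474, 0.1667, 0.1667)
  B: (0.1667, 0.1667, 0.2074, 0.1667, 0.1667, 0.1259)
A

Both distributions are close to uniform, making this a harder comparison.

H(A) = 2.5817 bits
H(B) = 2.5704 bits

The distribution closer to uniform has higher entropy.
Answer: A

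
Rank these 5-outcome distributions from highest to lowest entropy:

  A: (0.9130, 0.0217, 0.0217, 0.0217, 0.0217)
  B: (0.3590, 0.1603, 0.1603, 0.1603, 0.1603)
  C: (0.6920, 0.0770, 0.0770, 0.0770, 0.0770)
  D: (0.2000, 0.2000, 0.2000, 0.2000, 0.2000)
D > B > C > A

Key insight: Entropy is maximized by uniform distributions and minimized by concentrated distributions.

Entropies:
  H(A) = 0.6004 bits
  H(B) = 2.2238 bits
  H(C) = 1.5069 bits
  H(D) = 2.3219 bits

Ranking: D > B > C > A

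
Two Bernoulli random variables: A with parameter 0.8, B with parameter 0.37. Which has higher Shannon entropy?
B

For binary distributions, entropy is maximized at p=0.5 and decreases as p moves toward 0 or 1.

H(A) = H(0.8) = 0.7219 bits
H(B) = H(0.37) = 0.9507 bits

Distribution B (p=0.37) is closer to uniform (p=0.5), so it has higher entropy.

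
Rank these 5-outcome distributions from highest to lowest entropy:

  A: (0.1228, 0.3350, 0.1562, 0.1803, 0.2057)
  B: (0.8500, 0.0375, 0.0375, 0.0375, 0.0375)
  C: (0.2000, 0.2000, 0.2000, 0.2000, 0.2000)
C > A > B

Key insight: Entropy is maximized by uniform distributions and minimized by concentrated distributions.

- Uniform distributions have maximum entropy log₂(5) = 2.3219 bits
- The more "peaked" or concentrated a distribution, the lower its entropy

Entropies:
  H(A) = 2.2334 bits
  H(B) = 0.9098 bits
  H(C) = 2.3219 bits

Ranking: C > A > B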